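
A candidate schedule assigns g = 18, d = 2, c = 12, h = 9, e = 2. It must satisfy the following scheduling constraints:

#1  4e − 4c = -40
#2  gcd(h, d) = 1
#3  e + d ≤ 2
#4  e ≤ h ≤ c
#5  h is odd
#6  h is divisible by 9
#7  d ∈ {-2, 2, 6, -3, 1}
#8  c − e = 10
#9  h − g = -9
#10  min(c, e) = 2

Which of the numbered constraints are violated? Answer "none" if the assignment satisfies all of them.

#1 4e − 4c = 4(2) − 4(12) = -40 — OK.
#2 gcd(9, 2) = 1 — OK.
#3 e + d = 2 + 2 = 4; 4 > 2, bound 2 not met — violated.
#4 values 2 ≤ 9 ≤ 12 — OK.
#5 h = 9 is odd — OK.
#6 9 / 9 = 1, so 9 divides 9 — OK.
#7 d = 2 is in {-2, 2, 6, -3, 1} — OK.
#8 c − e = 12 − 2 = 10 — OK.
#9 h − g = 9 − 18 = -9 — OK.
#10 min(12, 2) = 2 — OK.

No — constraint 3 is not satisfied.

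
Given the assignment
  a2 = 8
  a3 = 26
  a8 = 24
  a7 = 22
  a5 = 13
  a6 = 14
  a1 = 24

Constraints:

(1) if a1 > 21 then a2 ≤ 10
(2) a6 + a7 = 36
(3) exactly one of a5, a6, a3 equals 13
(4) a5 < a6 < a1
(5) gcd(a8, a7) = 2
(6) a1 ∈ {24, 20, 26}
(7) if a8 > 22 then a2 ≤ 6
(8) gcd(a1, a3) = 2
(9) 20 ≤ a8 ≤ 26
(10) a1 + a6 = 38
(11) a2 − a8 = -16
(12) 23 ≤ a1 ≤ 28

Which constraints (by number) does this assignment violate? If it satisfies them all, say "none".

(1) a1 = 24 > 21, so we need a2 ≤ 10; a2 = 8 ≤ 10 — holds.
(2) a6 + a7 = 14 + 22 = 36 — holds.
(3) a5=13, a6=14, a3=26; 1 of them equals 13 — holds.
(4) values 13 < 14 < 24 — holds.
(5) gcd(24, 22) = 2 — holds.
(6) a1 = 24 is in {24, 20, 26} — holds.
(7) a8 = 24 > 22, so we need a2 ≤ 6; but a2 = 8 > 6 — does not hold.
(8) gcd(24, 26) = 2 — holds.
(9) a8 = 24 lies in [20, 26] — holds.
(10) a1 + a6 = 24 + 14 = 38 — holds.
(11) a2 − a8 = 8 − 24 = -16 — holds.
(12) a1 = 24 lies in [23, 28] — holds.

Constraint 7 is violated.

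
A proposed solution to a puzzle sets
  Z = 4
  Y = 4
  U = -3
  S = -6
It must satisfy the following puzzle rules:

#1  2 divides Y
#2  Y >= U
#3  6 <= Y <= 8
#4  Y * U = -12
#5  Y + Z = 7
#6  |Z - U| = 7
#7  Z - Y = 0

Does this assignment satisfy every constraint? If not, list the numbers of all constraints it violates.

Constraints 3 and 5 are violated.

#1 4 / 2 = 2, so 2 divides 4  ✓
#2 Y = 4, U = -3; 4 ≥ -3  ✓
#3 Y = 4 is outside [6, 8]  ✗
#4 Y * U = 4 * (-3) = -12  ✓
#5 Y + Z = 4 + 4 = 8, not 7  ✗
#6 |4 - (-3)| = 7  ✓
#7 Z - Y = 4 - 4 = 0  ✓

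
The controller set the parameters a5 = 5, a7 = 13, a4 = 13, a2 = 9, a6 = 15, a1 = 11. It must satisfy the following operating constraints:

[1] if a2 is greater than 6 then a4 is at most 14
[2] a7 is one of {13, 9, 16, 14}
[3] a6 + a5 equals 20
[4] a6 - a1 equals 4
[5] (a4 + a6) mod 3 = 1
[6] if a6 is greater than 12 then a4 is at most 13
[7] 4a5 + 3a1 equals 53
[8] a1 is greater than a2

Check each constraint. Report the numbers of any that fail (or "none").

[1] a2 = 9 > 6, so we need a4 ≤ 14; a4 = 13 ≤ 14 — satisfied.
[2] a7 = 13 is in {13, 9, 16, 14} — satisfied.
[3] a6 + a5 = 15 + 5 = 20 — satisfied.
[4] a6 - a1 = 15 - 11 = 4 — satisfied.
[5] a4 + a6 = 28; 28 mod 3 = 1 — satisfied.
[6] a6 = 15 > 12, so we need a4 ≤ 13; a4 = 13 ≤ 13 — satisfied.
[7] 4a5 + 3a1 = 4(5) + 3(11) = 53 — satisfied.
[8] a1 = 11, a2 = 9; 11 > 9 — satisfied.

The assignment satisfies every constraint.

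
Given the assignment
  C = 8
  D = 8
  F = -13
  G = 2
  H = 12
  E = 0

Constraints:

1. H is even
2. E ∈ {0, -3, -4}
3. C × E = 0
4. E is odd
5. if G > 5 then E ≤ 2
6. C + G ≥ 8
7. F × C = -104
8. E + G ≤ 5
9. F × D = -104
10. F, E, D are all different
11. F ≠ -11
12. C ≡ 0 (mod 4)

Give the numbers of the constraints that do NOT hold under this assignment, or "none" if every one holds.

The assignment fails constraint 4.

1. H = 12 is even  OK
2. E = 0 is in {0, -3, -4}  OK
3. C × E = 8 × 0 = 0  OK
4. E = 0 is even  FAIL
5. G = 2, not > 5; antecedent false, conditional vacuously true  OK
6. C + G = 8 + 2 = 10; 10 ≥ 8  OK
7. F × C = -13 × 8 = -104  OK
8. E + G = 0 + 2 = 2; 2 ≤ 5  OK
9. F × D = -13 × 8 = -104  OK
10. values -13, 0, 8 are pairwise distinct  OK
11. F = -13, and -13 ≠ -11  OK
12. 8 mod 4 = 0  OK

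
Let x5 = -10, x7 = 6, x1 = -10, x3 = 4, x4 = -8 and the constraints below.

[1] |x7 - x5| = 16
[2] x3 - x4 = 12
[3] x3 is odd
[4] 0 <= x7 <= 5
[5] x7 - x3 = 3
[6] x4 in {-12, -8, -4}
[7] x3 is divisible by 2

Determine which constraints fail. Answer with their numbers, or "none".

[1] |6 - (-10)| = 16 — satisfied.
[2] x3 - x4 = 4 - (-8) = 12 — satisfied.
[3] x3 = 4 is even — violated.
[4] x7 = 6 is outside [0, 5] — violated.
[5] x7 - x3 = 6 - 4 = 2, not 3 — violated.
[6] x4 = -8 is in {-12, -8, -4} — satisfied.
[7] 4 / 2 = 2, so 2 divides 4 — satisfied.

No — constraints 3, 4, and 5 are not satisfied.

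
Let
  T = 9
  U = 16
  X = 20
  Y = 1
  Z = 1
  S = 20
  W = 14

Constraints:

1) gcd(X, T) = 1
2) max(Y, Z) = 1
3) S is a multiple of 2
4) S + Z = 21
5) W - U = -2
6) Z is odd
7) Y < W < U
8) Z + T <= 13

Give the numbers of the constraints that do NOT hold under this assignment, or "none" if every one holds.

All constraints are satisfied.

1) gcd(20, 9) = 1  OK
2) max(1, 1) = 1  OK
3) 20 / 2 = 10, so 2 divides 20  OK
4) S + Z = 20 + 1 = 21  OK
5) W - U = 14 - 16 = -2  OK
6) Z = 1 is odd  OK
7) values 1 < 14 < 16  OK
8) Z + T = 1 + 9 = 10; 10 ≤ 13  OK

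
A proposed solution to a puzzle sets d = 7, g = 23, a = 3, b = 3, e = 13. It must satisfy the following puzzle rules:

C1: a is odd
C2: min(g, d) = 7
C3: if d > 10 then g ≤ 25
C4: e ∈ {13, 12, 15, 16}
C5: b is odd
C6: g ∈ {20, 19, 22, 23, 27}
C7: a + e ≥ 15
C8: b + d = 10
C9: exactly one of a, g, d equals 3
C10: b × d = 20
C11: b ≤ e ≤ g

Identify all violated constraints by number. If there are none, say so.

C1: a = 3 is odd — holds.
C2: min(23, 7) = 7 — holds.
C3: d = 7, not > 10; antecedent false, conditional vacuously true — holds.
C4: e = 13 is in {13, 12, 15, 16} — holds.
C5: b = 3 is odd — holds.
C6: g = 23 is in {20, 19, 22, 23, 27} — holds.
C7: a + e = 3 + 13 = 16; 16 ≥ 15 — holds.
C8: b + d = 3 + 7 = 10 — holds.
C9: a=3, g=23, d=7; 1 of them equals 3 — holds.
C10: b × d = 3 × 7 = 21, not 20 — fails.
C11: values 3 ≤ 13 ≤ 23 — holds.

The assignment fails constraint 10.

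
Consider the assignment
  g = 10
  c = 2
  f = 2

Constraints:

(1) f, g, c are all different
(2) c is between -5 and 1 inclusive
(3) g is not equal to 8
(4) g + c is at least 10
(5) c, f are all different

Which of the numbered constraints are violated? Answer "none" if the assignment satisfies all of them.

(1) f = c = 2, not all different  fails
(2) c = 2 is outside [-5, 1]  fails
(3) g = 10, and 10 ≠ 8  holds
(4) g + c = 10 + 2 = 12; 12 ≥ 10  holds
(5) c = f = 2, not all different  fails

No — constraints 1, 2, and 5 are not satisfied.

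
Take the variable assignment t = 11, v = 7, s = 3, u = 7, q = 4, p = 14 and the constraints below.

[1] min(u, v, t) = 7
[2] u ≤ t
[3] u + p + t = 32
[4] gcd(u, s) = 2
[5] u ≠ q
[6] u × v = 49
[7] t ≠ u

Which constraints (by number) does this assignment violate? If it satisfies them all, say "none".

[1] min(7, 7, 11) = 7  ✔
[2] u = 7, t = 11; 7 ≤ 11  ✔
[3] u + p + t = 7 + 14 + 11 = 32  ✔
[4] gcd(7, 3) = 1, not 2  ✘
[5] u = 7, q = 4; distinct  ✔
[6] u × v = 7 × 7 = 49  ✔
[7] t = 11, u = 7; distinct  ✔

Constraint 4 does not hold.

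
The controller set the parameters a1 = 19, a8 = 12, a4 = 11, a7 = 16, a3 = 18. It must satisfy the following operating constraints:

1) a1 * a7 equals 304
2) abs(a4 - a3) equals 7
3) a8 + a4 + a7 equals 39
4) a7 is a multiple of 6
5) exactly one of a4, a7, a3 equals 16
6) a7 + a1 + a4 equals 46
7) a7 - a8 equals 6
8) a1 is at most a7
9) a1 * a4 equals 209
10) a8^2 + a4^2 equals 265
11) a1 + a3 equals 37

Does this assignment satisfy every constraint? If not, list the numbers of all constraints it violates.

1) a1 * a7 = 19 * 16 = 304 — OK.
2) abs(11 - 18) = 7 — OK.
3) a8 + a4 + a7 = 12 + 11 + 16 = 39 — OK.
4) 16 = 6*2 + 4, so 6 does not divide 16 — violated.
5) a4=11, a7=16, a3=18; 1 of them equals 16 — OK.
6) a7 + a1 + a4 = 16 + 19 + 11 = 46 — OK.
7) a7 - a8 = 16 - 12 = 4, not 6 — violated.
8) a1 = 19, a7 = 16; 19 > 16 (want ≤) — violated.
9) a1 * a4 = 19 * 11 = 209 — OK.
10) a8^2 + a4^2 = 12^2 + 11^2 = 144 + 121 = 265 — OK.
11) a1 + a3 = 19 + 18 = 37 — OK.

Constraints 4, 7, 8 are violated.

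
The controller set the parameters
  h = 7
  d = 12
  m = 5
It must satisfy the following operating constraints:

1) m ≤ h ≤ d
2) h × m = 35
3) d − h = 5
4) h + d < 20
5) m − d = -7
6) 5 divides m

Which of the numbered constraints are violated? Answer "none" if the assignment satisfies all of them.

1) values 5 ≤ 7 ≤ 12 — holds.
2) h × m = 7 × 5 = 35 — holds.
3) d − h = 12 − 7 = 5 — holds.
4) h + d = 7 + 12 = 19; 19 < 20 — holds.
5) m − d = 5 − 12 = -7 — holds.
6) 5 / 5 = 1, so 5 divides 5 — holds.

None — every constraint holds.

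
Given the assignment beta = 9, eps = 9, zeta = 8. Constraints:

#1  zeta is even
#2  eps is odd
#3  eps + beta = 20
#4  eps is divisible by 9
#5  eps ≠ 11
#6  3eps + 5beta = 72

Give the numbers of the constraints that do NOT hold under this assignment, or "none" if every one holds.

#1 zeta = 8 is even — OK.
#2 eps = 9 is odd — OK.
#3 eps + beta = 9 + 9 = 18, not 20 — violated.
#4 9 / 9 = 1, so 9 divides 9 — OK.
#5 eps = 9, and 9 ≠ 11 — OK.
#6 3eps + 5beta = 3(9) + 5(9) = 72 — OK.

Violated: 3.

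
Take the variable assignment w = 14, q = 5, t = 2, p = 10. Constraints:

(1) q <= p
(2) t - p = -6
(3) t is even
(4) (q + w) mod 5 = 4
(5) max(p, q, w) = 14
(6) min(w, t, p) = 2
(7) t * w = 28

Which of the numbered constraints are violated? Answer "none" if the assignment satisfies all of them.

Constraint 2 does not hold.

(1) q = 5, p = 10; 5 ≤ 10 — OK.
(2) t - p = 2 - 10 = -8, not -6 — violated.
(3) t = 2 is even — OK.
(4) q + w = 19; 19 mod 5 = 4 — OK.
(5) max(10, 5, 14) = 14 — OK.
(6) min(14, 2, 10) = 2 — OK.
(7) t * w = 2 * 14 = 28 — OK.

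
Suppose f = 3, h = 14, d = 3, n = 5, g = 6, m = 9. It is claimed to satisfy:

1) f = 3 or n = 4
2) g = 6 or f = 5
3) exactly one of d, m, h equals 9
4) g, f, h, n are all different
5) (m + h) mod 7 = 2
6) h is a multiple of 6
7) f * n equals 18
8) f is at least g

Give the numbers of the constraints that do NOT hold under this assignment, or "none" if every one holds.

The assignment fails constraints 6, 7, 8.

1) f = 3 = 3 (first disjunct) — holds.
2) g = 6 = 6 (first disjunct) — holds.
3) d=3, m=9, h=14; 1 of them equals 9 — holds.
4) values 6, 3, 14, 5 are pairwise distinct — holds.
5) m + h = 23; 23 mod 7 = 2 — holds.
6) 14 = 6*2 + 2, so 6 does not divide 14 — fails.
7) f * n = 3 * 5 = 15, not 18 — fails.
8) f = 3, g = 6; 3 < 6 (want ≥) — fails.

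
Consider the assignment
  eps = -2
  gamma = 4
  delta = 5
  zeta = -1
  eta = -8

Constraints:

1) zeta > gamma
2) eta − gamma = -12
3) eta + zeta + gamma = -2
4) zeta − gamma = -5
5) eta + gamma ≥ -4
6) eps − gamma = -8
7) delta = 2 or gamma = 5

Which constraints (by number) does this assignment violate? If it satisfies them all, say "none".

1) zeta = -1, gamma = 4; -1 ≤ 4 (want >)  false
2) eta − gamma = -8 − 4 = -12  true
3) eta + zeta + gamma = -8 + (-1) + 4 = -5, not -2  false
4) zeta − gamma = -1 − 4 = -5  true
5) eta + gamma = -8 + 4 = -4; -4 ≥ -4  true
6) eps − gamma = -2 − 4 = -6, not -8  false
7) delta = 5 ≠ 2 and gamma = 4 ≠ 5; both disjuncts false  false

No — constraints 1, 3, 6, 7 are not satisfied.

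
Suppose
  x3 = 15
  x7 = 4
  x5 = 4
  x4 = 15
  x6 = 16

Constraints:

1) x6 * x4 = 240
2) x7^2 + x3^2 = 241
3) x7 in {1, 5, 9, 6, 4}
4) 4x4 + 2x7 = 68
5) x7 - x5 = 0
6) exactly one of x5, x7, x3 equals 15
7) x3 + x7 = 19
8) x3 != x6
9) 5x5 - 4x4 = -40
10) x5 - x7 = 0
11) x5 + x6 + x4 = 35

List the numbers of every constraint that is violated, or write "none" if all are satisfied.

All constraints are satisfied.

1) x6 * x4 = 16 * 15 = 240  ✔
2) x7^2 + x3^2 = 4^2 + 15^2 = 16 + 225 = 241  ✔
3) x7 = 4 is in {1, 5, 9, 6, 4}  ✔
4) 4x4 + 2x7 = 4(15) + 2(4) = 68  ✔
5) x7 - x5 = 4 - 4 = 0  ✔
6) x5=4, x7=4, x3=15; 1 of them equals 15  ✔
7) x3 + x7 = 15 + 4 = 19  ✔
8) x3 = 15, x6 = 16; distinct  ✔
9) 5x5 - 4x4 = 5(4) - 4(15) = -40  ✔
10) x5 - x7 = 4 - 4 = 0  ✔
11) x5 + x6 + x4 = 4 + 16 + 15 = 35  ✔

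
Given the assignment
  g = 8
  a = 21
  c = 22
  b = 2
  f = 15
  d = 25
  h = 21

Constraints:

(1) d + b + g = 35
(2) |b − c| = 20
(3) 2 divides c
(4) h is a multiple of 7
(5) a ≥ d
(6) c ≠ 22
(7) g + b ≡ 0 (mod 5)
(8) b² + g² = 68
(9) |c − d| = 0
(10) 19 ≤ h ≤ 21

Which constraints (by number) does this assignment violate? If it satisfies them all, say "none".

(1) d + b + g = 25 + 2 + 8 = 35  ✔
(2) |2 − 22| = 20  ✔
(3) 22 / 2 = 11, so 2 divides 22  ✔
(4) 21 / 7 = 3, so 7 divides 21  ✔
(5) a = 21, d = 25; 21 < 25 (want ≥)  ✘
(6) c = 22, but 22 is required to differ  ✘
(7) g + b = 10; 10 mod 5 = 0  ✔
(8) b² + g² = 2² + 8² = 4 + 64 = 68  ✔
(9) |22 − 25| = 3, not 0  ✘
(10) h = 21 lies in [19, 21]  ✔

Constraints 5, 6, and 9 are violated.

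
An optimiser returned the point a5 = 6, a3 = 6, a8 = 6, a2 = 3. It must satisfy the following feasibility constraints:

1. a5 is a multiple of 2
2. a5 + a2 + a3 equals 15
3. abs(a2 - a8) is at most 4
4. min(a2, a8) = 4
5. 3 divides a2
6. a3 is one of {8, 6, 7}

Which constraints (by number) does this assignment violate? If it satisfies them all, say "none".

Constraint 4 does not hold.

1. 6 / 2 = 3, so 2 divides 6  OK
2. a5 + a2 + a3 = 6 + 3 + 6 = 15  OK
3. abs(3 - 6) = 3; 3 ≤ 4  OK
4. min(3, 6) = 3, not 4  FAIL
5. 3 / 3 = 1, so 3 divides 3  OK
6. a3 = 6 is in {8, 6, 7}  OK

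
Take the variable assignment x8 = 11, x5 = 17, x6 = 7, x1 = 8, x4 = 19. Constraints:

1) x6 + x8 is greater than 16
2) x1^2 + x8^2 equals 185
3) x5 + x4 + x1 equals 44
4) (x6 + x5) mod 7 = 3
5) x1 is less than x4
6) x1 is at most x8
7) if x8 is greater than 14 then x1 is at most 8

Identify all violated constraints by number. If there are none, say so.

The assignment satisfies every constraint.

1) x6 + x8 = 7 + 11 = 18; 18 > 16 — OK.
2) x1^2 + x8^2 = 8^2 + 11^2 = 64 + 121 = 185 — OK.
3) x5 + x4 + x1 = 17 + 19 + 8 = 44 — OK.
4) x6 + x5 = 24; 24 mod 7 = 3 — OK.
5) x1 = 8, x4 = 19; 8 < 19 — OK.
6) x1 = 8, x8 = 11; 8 ≤ 11 — OK.
7) x8 = 11, not > 14; antecedent false, conditional vacuously true — OK.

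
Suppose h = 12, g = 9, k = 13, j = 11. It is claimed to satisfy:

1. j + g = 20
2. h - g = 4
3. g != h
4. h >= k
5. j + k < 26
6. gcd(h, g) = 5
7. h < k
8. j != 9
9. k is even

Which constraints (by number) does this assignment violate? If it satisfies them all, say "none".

The assignment fails constraints 2, 4, 6, 9.

1. j + g = 11 + 9 = 20 — holds.
2. h - g = 12 - 9 = 3, not 4 — fails.
3. g = 9, h = 12; distinct — holds.
4. h = 12, k = 13; 12 < 13 (want ≥) — fails.
5. j + k = 11 + 13 = 24; 24 < 26 — holds.
6. gcd(12, 9) = 3, not 5 — fails.
7. h = 12, k = 13; 12 < 13 — holds.
8. j = 11, and 11 ≠ 9 — holds.
9. k = 13 is odd — fails.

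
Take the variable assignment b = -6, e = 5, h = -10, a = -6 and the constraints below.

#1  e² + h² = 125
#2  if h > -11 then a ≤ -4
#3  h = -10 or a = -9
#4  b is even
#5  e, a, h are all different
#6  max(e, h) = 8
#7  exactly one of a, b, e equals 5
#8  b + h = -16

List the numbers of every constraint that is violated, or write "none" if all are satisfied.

Violated: 6.

#1 e² + h² = 5² + (-10)² = 25 + 100 = 125  ✓
#2 h = -10 > -11, so we need a ≤ -4; a = -6 ≤ -4  ✓
#3 h = -10 = -10 (first disjunct)  ✓
#4 b = -6 is even  ✓
#5 values 5, -6, -10 are pairwise distinct  ✓
#6 max(5, -10) = 5, not 8  ✗
#7 a=-6, b=-6, e=5; 1 of them equals 5  ✓
#8 b + h = -6 + (-10) = -16  ✓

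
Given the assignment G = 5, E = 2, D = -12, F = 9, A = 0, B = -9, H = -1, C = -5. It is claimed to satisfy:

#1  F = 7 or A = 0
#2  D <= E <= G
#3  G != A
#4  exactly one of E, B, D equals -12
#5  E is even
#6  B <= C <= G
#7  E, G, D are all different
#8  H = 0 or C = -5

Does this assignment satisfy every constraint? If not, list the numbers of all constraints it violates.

None — every constraint holds.

#1 F = 9 ≠ 7, but A = 0 = 0 (second disjunct)  true
#2 values -12 <= 2 <= 5  true
#3 G = 5, A = 0; distinct  true
#4 E=2, B=-9, D=-12; 1 of them equals -12  true
#5 E = 2 is even  true
#6 values -9 <= -5 <= 5  true
#7 values 2, 5, -12 are pairwise distinct  true
#8 H = -1 ≠ 0, but C = -5 = -5 (second disjunct)  true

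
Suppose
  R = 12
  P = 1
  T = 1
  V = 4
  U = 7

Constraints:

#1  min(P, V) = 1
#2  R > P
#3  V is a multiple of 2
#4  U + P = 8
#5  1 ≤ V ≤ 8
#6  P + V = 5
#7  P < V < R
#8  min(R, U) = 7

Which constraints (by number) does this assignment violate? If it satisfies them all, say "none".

Yes — all constraints hold.

#1 min(1, 4) = 1 — OK.
#2 R = 12, P = 1; 12 > 1 — OK.
#3 4 / 2 = 2, so 2 divides 4 — OK.
#4 U + P = 7 + 1 = 8 — OK.
#5 V = 4 lies in [1, 8] — OK.
#6 P + V = 1 + 4 = 5 — OK.
#7 values 1 < 4 < 12 — OK.
#8 min(12, 7) = 7 — OK.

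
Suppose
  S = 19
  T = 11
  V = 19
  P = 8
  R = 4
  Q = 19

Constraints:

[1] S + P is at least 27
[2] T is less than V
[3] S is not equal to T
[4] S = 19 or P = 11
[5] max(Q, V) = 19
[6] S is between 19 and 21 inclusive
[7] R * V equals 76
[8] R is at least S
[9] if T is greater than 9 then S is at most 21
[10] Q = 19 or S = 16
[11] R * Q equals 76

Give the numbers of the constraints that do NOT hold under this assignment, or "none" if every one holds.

[1] S + P = 19 + 8 = 27; 27 ≥ 27  ✔
[2] T = 11, V = 19; 11 < 19  ✔
[3] S = 19, T = 11; distinct  ✔
[4] S = 19 = 19 (first disjunct)  ✔
[5] max(19, 19) = 19  ✔
[6] S = 19 lies in [19, 21]  ✔
[7] R * V = 4 * 19 = 76  ✔
[8] R = 4, S = 19; 4 < 19 (want ≥)  ✘
[9] T = 11 > 9, so we need S ≤ 21; S = 19 ≤ 21  ✔
[10] Q = 19 = 19 (first disjunct)  ✔
[11] R * Q = 4 * 19 = 76  ✔

The assignment fails constraint 8.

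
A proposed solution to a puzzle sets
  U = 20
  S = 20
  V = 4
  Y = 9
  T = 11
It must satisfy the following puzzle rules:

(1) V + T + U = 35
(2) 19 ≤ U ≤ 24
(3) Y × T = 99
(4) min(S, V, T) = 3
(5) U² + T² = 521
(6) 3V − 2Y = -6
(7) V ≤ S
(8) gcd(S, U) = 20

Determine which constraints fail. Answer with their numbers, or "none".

No — constraint 4 is not satisfied.

(1) V + T + U = 4 + 11 + 20 = 35 — OK.
(2) U = 20 lies in [19, 24] — OK.
(3) Y × T = 9 × 11 = 99 — OK.
(4) min(20, 4, 11) = 4, not 3 — violated.
(5) U² + T² = 20² + 11² = 400 + 121 = 521 — OK.
(6) 3V − 2Y = 3(4) − 2(9) = -6 — OK.
(7) V = 4, S = 20; 4 ≤ 20 — OK.
(8) gcd(20, 20) = 20 — OK.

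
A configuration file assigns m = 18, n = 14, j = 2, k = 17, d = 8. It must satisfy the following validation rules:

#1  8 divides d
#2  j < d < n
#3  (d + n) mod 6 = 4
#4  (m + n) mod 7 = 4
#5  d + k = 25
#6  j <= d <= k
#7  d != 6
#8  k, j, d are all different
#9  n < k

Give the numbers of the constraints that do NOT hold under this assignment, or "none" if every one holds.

All constraints are satisfied.

#1 8 / 8 = 1, so 8 divides 8 — holds.
#2 values 2 < 8 < 14 — holds.
#3 d + n = 22; 22 mod 6 = 4 — holds.
#4 m + n = 32; 32 mod 7 = 4 — holds.
#5 d + k = 8 + 17 = 25 — holds.
#6 values 2 <= 8 <= 17 — holds.
#7 d = 8, and 8 ≠ 6 — holds.
#8 values 17, 2, 8 are pairwise distinct — holds.
#9 n = 14, k = 17; 14 < 17 — holds.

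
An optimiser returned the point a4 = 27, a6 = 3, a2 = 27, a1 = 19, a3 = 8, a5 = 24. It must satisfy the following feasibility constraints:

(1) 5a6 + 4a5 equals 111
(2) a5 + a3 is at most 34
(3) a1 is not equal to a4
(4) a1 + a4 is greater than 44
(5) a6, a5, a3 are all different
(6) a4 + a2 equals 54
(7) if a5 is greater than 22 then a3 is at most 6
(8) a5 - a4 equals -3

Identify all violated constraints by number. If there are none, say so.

(1) 5a6 + 4a5 = 5(3) + 4(24) = 111  ✓
(2) a5 + a3 = 24 + 8 = 32; 32 ≤ 34  ✓
(3) a1 = 19, a4 = 27; distinct  ✓
(4) a1 + a4 = 19 + 27 = 46; 46 > 44  ✓
(5) values 3, 24, 8 are pairwise distinct  ✓
(6) a4 + a2 = 27 + 27 = 54  ✓
(7) a5 = 24 > 22, so we need a3 ≤ 6; but a3 = 8 > 6  ✗
(8) a5 - a4 = 24 - 27 = -3  ✓

Constraint 7 is violated.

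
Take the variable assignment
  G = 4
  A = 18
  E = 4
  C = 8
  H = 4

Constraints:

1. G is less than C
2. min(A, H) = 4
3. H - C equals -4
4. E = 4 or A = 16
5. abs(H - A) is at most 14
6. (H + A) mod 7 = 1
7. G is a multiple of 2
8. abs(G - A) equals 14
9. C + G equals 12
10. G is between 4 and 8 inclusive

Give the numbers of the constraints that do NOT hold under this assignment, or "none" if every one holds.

1. G = 4, C = 8; 4 < 8  ✓
2. min(18, 4) = 4  ✓
3. H - C = 4 - 8 = -4  ✓
4. E = 4 = 4 (first disjunct)  ✓
5. abs(4 - 18) = 14; 14 ≤ 14  ✓
6. H + A = 22; 22 mod 7 = 1  ✓
7. 4 / 2 = 2, so 2 divides 4  ✓
8. abs(4 - 18) = 14  ✓
9. C + G = 8 + 4 = 12  ✓
10. G = 4 lies in [4, 8]  ✓

All constraints are satisfied.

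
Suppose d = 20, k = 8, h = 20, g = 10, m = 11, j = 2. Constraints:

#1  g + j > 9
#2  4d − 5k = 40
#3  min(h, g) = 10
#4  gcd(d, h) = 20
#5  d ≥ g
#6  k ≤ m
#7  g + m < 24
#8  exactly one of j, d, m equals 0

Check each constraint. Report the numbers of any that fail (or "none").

Constraint 8 does not hold.

#1 g + j = 10 + 2 = 12; 12 > 9 — OK.
#2 4d − 5k = 4(20) − 5(8) = 40 — OK.
#3 min(20, 10) = 10 — OK.
#4 gcd(20, 20) = 20 — OK.
#5 d = 20, g = 10; 20 ≥ 10 — OK.
#6 k = 8, m = 11; 8 ≤ 11 — OK.
#7 g + m = 10 + 11 = 21; 21 < 24 — OK.
#8 j=2, d=20, m=11; 0 of them equal 0, not exactly one — violated.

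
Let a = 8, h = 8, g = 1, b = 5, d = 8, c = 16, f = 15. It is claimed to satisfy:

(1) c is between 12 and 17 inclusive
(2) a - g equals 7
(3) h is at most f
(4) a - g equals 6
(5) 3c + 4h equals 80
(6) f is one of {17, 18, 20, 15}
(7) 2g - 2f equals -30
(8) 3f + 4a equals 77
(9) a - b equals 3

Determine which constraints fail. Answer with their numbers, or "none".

The assignment fails constraints 4, 7.

(1) c = 16 lies in [12, 17] — holds.
(2) a - g = 8 - 1 = 7 — holds.
(3) h = 8, f = 15; 8 ≤ 15 — holds.
(4) a - g = 8 - 1 = 7, not 6 — fails.
(5) 3c + 4h = 3(16) + 4(8) = 80 — holds.
(6) f = 15 is in {17, 18, 20, 15} — holds.
(7) 2g - 2f = 2(1) - 2(15) = -28, not -30 — fails.
(8) 3f + 4a = 3(15) + 4(8) = 77 — holds.
(9) a - b = 8 - 5 = 3 — holds.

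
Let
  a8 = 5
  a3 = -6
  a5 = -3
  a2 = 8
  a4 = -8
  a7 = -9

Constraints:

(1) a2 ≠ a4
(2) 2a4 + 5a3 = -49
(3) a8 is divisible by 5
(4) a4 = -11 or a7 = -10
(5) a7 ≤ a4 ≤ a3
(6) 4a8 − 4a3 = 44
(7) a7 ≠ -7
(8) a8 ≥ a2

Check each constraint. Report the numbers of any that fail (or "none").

No — constraints 2, 4, and 8 are not satisfied.

(1) a2 = 8, a4 = -8; distinct — OK.
(2) 2a4 + 5a3 = 2(-8) + 5(-6) = -46, not -49 — violated.
(3) 5 / 5 = 1, so 5 divides 5 — OK.
(4) a4 = -8 ≠ -11 and a7 = -9 ≠ -10; both disjuncts false — violated.
(5) values -9 ≤ -8 ≤ -6 — OK.
(6) 4a8 − 4a3 = 4(5) − 4(-6) = 44 — OK.
(7) a7 = -9, and -9 ≠ -7 — OK.
(8) a8 = 5, a2 = 8; 5 < 8 (want ≥) — violated.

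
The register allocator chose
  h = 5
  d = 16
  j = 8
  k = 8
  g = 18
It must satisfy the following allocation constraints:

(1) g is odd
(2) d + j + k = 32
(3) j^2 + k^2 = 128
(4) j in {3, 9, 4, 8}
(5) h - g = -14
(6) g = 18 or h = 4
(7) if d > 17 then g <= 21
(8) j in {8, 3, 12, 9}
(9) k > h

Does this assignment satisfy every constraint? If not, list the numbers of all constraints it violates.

No — constraints 1, 5 are not satisfied.

(1) g = 18 is even — violated.
(2) d + j + k = 16 + 8 + 8 = 32 — satisfied.
(3) j^2 + k^2 = 8^2 + 8^2 = 64 + 64 = 128 — satisfied.
(4) j = 8 is in {3, 9, 4, 8} — satisfied.
(5) h - g = 5 - 18 = -13, not -14 — violated.
(6) g = 18 = 18 (first disjunct) — satisfied.
(7) d = 16, not > 17; antecedent false, conditional vacuously true — satisfied.
(8) j = 8 is in {8, 3, 12, 9} — satisfied.
(9) k = 8, h = 5; 8 > 5 — satisfied.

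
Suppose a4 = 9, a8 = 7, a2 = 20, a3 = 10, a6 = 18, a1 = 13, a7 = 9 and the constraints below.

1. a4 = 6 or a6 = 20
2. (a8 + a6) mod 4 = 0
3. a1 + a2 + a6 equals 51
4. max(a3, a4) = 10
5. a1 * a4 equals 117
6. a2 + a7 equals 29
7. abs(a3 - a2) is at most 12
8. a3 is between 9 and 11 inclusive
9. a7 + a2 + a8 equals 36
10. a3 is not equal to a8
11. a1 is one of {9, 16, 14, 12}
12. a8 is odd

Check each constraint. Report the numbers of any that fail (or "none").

Violated: 1, 2, 11.

1. a4 = 9 ≠ 6 and a6 = 18 ≠ 20; both disjuncts false — violated.
2. a8 + a6 = 25; 25 mod 4 = 1, not 0 — violated.
3. a1 + a2 + a6 = 13 + 20 + 18 = 51 — satisfied.
4. max(10, 9) = 10 — satisfied.
5. a1 * a4 = 13 * 9 = 117 — satisfied.
6. a2 + a7 = 20 + 9 = 29 — satisfied.
7. abs(10 - 20) = 10; 10 ≤ 12 — satisfied.
8. a3 = 10 lies in [9, 11] — satisfied.
9. a7 + a2 + a8 = 9 + 20 + 7 = 36 — satisfied.
10. a3 = 10, a8 = 7; distinct — satisfied.
11. a1 = 13 is not in {9, 16, 14, 12} — violated.
12. a8 = 7 is odd — satisfied.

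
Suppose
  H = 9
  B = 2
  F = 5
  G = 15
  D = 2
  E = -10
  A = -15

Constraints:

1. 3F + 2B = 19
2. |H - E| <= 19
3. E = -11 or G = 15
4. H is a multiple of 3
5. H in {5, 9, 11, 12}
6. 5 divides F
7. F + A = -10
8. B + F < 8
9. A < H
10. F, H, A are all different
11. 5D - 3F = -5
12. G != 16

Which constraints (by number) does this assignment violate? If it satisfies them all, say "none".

No violations.

1. 3F + 2B = 3(5) + 2(2) = 19  holds
2. |9 - (-10)| = 19; 19 ≤ 19  holds
3. E = -10 ≠ -11, but G = 15 = 15 (second disjunct)  holds
4. 9 / 3 = 3, so 3 divides 9  holds
5. H = 9 is in {5, 9, 11, 12}  holds
6. 5 / 5 = 1, so 5 divides 5  holds
7. F + A = 5 + (-15) = -10  holds
8. B + F = 2 + 5 = 7; 7 < 8  holds
9. A = -15, H = 9; -15 < 9  holds
10. values 5, 9, -15 are pairwise distinct  holds
11. 5D - 3F = 5(2) - 3(5) = -5  holds
12. G = 15, and 15 ≠ 16  holds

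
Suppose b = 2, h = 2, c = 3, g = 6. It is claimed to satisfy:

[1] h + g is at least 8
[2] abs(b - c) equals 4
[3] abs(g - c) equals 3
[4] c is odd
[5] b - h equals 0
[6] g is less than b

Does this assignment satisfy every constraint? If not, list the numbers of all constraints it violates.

No — constraints 2, 6 are not satisfied.

[1] h + g = 2 + 6 = 8; 8 ≥ 8  yes
[2] abs(2 - 3) = 1, not 4  no
[3] abs(6 - 3) = 3  yes
[4] c = 3 is odd  yes
[5] b - h = 2 - 2 = 0  yes
[6] g = 6, b = 2; 6 ≥ 2 (want <)  no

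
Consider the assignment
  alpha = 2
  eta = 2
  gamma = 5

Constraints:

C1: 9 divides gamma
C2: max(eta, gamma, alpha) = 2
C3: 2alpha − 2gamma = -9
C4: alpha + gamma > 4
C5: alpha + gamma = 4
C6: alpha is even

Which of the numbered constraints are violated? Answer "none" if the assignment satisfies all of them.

The assignment fails constraints 1, 2, 3, 5.

C1: 5 = 9×0 + 5, so 9 does not divide 5  false
C2: max(2, 5, 2) = 5, not 2  false
C3: 2alpha − 2gamma = 2(2) − 2(5) = -6, not -9  false
C4: alpha + gamma = 2 + 5 = 7; 7 > 4  true
C5: alpha + gamma = 2 + 5 = 7, not 4  false
C6: alpha = 2 is even  true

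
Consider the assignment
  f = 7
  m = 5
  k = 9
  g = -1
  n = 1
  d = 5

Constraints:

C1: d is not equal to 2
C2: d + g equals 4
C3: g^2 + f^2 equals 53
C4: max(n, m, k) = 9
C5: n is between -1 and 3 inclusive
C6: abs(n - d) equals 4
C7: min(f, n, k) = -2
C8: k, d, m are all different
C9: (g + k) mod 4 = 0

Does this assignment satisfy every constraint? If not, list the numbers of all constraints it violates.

The assignment fails constraints 3, 7, 8.

C1: d = 5, and 5 ≠ 2  true
C2: d + g = 5 + (-1) = 4  true
C3: g^2 + f^2 = (-1)^2 + 7^2 = 1 + 49 = 50, not 53  false
C4: max(1, 5, 9) = 9  true
C5: n = 1 lies in [-1, 3]  true
C6: abs(1 - 5) = 4  true
C7: min(7, 1, 9) = 1, not -2  false
C8: d = m = 5, not all different  false
C9: g + k = 8; 8 mod 4 = 0  true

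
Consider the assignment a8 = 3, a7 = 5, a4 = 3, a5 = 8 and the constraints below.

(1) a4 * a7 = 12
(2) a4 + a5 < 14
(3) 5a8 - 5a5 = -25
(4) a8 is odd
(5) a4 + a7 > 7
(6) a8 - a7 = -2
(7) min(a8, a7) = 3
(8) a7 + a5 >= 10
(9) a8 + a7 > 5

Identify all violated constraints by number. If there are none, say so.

(1) a4 * a7 = 3 * 5 = 15, not 12  no
(2) a4 + a5 = 3 + 8 = 11; 11 < 14  yes
(3) 5a8 - 5a5 = 5(3) - 5(8) = -25  yes
(4) a8 = 3 is odd  yes
(5) a4 + a7 = 3 + 5 = 8; 8 > 7  yes
(6) a8 - a7 = 3 - 5 = -2  yes
(7) min(3, 5) = 3  yes
(8) a7 + a5 = 5 + 8 = 13; 13 ≥ 10  yes
(9) a8 + a7 = 3 + 5 = 8; 8 > 5  yes

The assignment fails constraint 1.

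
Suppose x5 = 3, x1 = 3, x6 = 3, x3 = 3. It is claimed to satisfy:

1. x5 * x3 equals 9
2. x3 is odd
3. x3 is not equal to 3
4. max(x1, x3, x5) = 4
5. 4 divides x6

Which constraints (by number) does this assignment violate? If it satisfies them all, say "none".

1. x5 * x3 = 3 * 3 = 9 — satisfied.
2. x3 = 3 is odd — satisfied.
3. x3 = 3, but 3 is required to differ — violated.
4. max(3, 3, 3) = 3, not 4 — violated.
5. 3 = 4*0 + 3, so 4 does not divide 3 — violated.

Constraints 3, 4, 5 are violated.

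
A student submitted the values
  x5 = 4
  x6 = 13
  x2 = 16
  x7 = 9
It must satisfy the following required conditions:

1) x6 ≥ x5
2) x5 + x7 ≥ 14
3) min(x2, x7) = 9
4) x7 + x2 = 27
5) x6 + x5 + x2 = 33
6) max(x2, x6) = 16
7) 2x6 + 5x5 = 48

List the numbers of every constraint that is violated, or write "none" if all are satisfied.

1) x6 = 13, x5 = 4; 13 ≥ 4 — holds.
2) x5 + x7 = 4 + 9 = 13; 13 < 14, bound 14 not met — fails.
3) min(16, 9) = 9 — holds.
4) x7 + x2 = 9 + 16 = 25, not 27 — fails.
5) x6 + x5 + x2 = 13 + 4 + 16 = 33 — holds.
6) max(16, 13) = 16 — holds.
7) 2x6 + 5x5 = 2(13) + 5(4) = 46, not 48 — fails.

Violated: 2, 4, 7.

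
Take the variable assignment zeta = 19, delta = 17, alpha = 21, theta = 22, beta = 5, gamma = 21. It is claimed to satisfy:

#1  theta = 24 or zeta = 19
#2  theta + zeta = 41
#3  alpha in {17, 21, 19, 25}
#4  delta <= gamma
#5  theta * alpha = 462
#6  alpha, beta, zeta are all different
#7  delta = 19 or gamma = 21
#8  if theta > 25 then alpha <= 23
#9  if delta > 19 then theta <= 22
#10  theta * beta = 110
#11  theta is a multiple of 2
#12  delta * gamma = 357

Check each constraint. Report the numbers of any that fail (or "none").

#1 theta = 22 ≠ 24, but zeta = 19 = 19 (second disjunct)  yes
#2 theta + zeta = 22 + 19 = 41  yes
#3 alpha = 21 is in {17, 21, 19, 25}  yes
#4 delta = 17, gamma = 21; 17 ≤ 21  yes
#5 theta * alpha = 22 * 21 = 462  yes
#6 values 21, 5, 19 are pairwise distinct  yes
#7 delta = 17 ≠ 19, but gamma = 21 = 21 (second disjunct)  yes
#8 theta = 22, not > 25; antecedent false, conditional vacuously true  yes
#9 delta = 17, not > 19; antecedent false, conditional vacuously true  yes
#10 theta * beta = 22 * 5 = 110  yes
#11 22 / 2 = 11, so 2 divides 22  yes
#12 delta * gamma = 17 * 21 = 357  yes

All constraints are satisfied.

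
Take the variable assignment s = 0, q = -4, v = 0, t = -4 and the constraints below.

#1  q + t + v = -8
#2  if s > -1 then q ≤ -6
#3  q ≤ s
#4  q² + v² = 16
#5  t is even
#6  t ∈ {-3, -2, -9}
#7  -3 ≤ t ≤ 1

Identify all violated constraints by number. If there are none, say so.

#1 q + t + v = -4 + (-4) + 0 = -8 — holds.
#2 s = 0 > -1, so we need q ≤ -6; but q = -4 > -6 — fails.
#3 q = -4, s = 0; -4 ≤ 0 — holds.
#4 q² + v² = (-4)² + 0² = 16 + 0 = 16 — holds.
#5 t = -4 is even — holds.
#6 t = -4 is not in {-3, -2, -9} — fails.
#7 t = -4 is outside [-3, 1] — fails.

Constraints 2, 6, and 7 do not hold.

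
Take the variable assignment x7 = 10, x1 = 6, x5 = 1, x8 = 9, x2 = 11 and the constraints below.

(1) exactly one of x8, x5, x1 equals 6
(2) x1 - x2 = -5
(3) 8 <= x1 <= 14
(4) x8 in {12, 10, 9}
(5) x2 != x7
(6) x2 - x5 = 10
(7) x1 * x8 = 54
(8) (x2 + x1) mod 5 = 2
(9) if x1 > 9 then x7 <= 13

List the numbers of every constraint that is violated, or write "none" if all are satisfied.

Constraint 3 is violated.

(1) x8=9, x5=1, x1=6; 1 of them equals 6 — satisfied.
(2) x1 - x2 = 6 - 11 = -5 — satisfied.
(3) x1 = 6 is outside [8, 14] — violated.
(4) x8 = 9 is in {12, 10, 9} — satisfied.
(5) x2 = 11, x7 = 10; distinct — satisfied.
(6) x2 - x5 = 11 - 1 = 10 — satisfied.
(7) x1 * x8 = 6 * 9 = 54 — satisfied.
(8) x2 + x1 = 17; 17 mod 5 = 2 — satisfied.
(9) x1 = 6, not > 9; antecedent false, conditional vacuously true — satisfied.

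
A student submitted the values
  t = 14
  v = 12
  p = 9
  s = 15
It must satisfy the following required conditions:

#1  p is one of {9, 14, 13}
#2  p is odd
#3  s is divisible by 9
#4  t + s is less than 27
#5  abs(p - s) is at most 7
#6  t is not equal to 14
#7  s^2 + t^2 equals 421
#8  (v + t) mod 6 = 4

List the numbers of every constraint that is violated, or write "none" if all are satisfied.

#1 p = 9 is in {9, 14, 13} — holds.
#2 p = 9 is odd — holds.
#3 15 = 9*1 + 6, so 9 does not divide 15 — fails.
#4 t + s = 14 + 15 = 29; 29 ≥ 27, bound 27 not met — fails.
#5 abs(9 - 15) = 6; 6 ≤ 7 — holds.
#6 t = 14, but 14 is required to differ — fails.
#7 s^2 + t^2 = 15^2 + 14^2 = 225 + 196 = 421 — holds.
#8 v + t = 26; 26 mod 6 = 2, not 4 — fails.

Constraints 3, 4, 6, 8 are violated.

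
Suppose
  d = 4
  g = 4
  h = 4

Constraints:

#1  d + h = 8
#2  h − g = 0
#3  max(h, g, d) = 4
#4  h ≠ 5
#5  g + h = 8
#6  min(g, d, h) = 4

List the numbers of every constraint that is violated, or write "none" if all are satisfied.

#1 d + h = 4 + 4 = 8 — holds.
#2 h − g = 4 − 4 = 0 — holds.
#3 max(4, 4, 4) = 4 — holds.
#4 h = 4, and 4 ≠ 5 — holds.
#5 g + h = 4 + 4 = 8 — holds.
#6 min(4, 4, 4) = 4 — holds.

None — every constraint holds.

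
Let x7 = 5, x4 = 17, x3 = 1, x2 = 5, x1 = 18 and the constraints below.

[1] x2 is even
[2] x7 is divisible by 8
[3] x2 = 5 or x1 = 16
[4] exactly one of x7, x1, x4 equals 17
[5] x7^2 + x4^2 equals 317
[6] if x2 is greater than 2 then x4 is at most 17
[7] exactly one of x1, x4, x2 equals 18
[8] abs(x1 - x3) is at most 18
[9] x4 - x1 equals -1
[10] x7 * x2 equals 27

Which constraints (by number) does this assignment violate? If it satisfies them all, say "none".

Constraints 1, 2, 5, and 10 do not hold.

[1] x2 = 5 is odd  no
[2] 5 = 8*0 + 5, so 8 does not divide 5  no
[3] x2 = 5 = 5 (first disjunct)  yes
[4] x7=5, x1=18, x4=17; 1 of them equals 17  yes
[5] x7^2 + x4^2 = 5^2 + 17^2 = 25 + 289 = 314, not 317  no
[6] x2 = 5 > 2, so we need x4 ≤ 17; x4 = 17 ≤ 17  yes
[7] x1=18, x4=17, x2=5; 1 of them equals 18  yes
[8] abs(18 - 1) = 17; 17 ≤ 18  yes
[9] x4 - x1 = 17 - 18 = -1  yes
[10] x7 * x2 = 5 * 5 = 25, not 27  no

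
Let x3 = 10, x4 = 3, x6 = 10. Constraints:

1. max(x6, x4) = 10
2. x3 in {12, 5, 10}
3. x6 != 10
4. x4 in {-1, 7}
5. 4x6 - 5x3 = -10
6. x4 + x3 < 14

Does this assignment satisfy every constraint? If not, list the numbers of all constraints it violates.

The assignment fails constraints 3, 4.

1. max(10, 3) = 10  yes
2. x3 = 10 is in {12, 5, 10}  yes
3. x6 = 10, but 10 is required to differ  no
4. x4 = 3 is not in {-1, 7}  no
5. 4x6 - 5x3 = 4(10) - 5(10) = -10  yes
6. x4 + x3 = 3 + 10 = 13; 13 < 14  yes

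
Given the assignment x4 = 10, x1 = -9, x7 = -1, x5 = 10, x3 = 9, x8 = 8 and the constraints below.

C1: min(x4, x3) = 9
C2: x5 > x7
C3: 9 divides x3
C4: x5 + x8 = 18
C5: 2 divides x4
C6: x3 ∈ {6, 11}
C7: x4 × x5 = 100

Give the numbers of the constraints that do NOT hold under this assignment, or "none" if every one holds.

Violated: 6.

C1: min(10, 9) = 9  yes
C2: x5 = 10, x7 = -1; 10 > -1  yes
C3: 9 / 9 = 1, so 9 divides 9  yes
C4: x5 + x8 = 10 + 8 = 18  yes
C5: 10 / 2 = 5, so 2 divides 10  yes
C6: x3 = 9 is not in {6, 11}  no
C7: x4 × x5 = 10 × 10 = 100  yes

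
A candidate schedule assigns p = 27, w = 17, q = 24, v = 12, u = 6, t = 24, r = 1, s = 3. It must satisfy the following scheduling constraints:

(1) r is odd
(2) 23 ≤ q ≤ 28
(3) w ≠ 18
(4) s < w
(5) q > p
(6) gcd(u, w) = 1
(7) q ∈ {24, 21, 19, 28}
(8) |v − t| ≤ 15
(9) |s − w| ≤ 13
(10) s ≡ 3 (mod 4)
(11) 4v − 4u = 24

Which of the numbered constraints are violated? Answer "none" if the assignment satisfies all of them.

The assignment fails constraints 5 and 9.

(1) r = 1 is odd  ✔
(2) q = 24 lies in [23, 28]  ✔
(3) w = 17, and 17 ≠ 18  ✔
(4) s = 3, w = 17; 3 < 17  ✔
(5) q = 24, p = 27; 24 ≤ 27 (want >)  ✘
(6) gcd(6, 17) = 1  ✔
(7) q = 24 is in {24, 21, 19, 28}  ✔
(8) |12 − 24| = 12; 12 ≤ 15  ✔
(9) |3 − 17| = 14; 14 > 13, exceeds bound 13  ✘
(10) 3 mod 4 = 3  ✔
(11) 4v − 4u = 4(12) − 4(6) = 24  ✔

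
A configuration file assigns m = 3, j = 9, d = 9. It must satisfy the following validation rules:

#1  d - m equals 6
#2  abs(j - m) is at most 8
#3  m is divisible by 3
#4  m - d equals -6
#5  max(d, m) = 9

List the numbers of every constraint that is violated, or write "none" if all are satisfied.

No violations.

#1 d - m = 9 - 3 = 6 — holds.
#2 abs(9 - 3) = 6; 6 ≤ 8 — holds.
#3 3 / 3 = 1, so 3 divides 3 — holds.
#4 m - d = 3 - 9 = -6 — holds.
#5 max(9, 3) = 9 — holds.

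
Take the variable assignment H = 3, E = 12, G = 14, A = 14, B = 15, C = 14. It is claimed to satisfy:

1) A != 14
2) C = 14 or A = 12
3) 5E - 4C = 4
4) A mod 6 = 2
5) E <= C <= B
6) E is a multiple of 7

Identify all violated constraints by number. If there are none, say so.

1) A = 14, but 14 is required to differ  false
2) C = 14 = 14 (first disjunct)  true
3) 5E - 4C = 5(12) - 4(14) = 4  true
4) 14 mod 6 = 2  true
5) values 12 <= 14 <= 15  true
6) 12 = 7*1 + 5, so 7 does not divide 12  false

The assignment fails constraints 1, 6.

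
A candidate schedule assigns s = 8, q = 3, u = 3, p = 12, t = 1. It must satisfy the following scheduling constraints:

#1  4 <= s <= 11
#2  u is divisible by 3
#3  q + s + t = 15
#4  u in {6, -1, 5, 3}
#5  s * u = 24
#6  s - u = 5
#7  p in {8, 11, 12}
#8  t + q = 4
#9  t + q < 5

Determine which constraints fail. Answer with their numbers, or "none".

The assignment fails constraint 3.

#1 s = 8 lies in [4, 11] — OK.
#2 3 / 3 = 1, so 3 divides 3 — OK.
#3 q + s + t = 3 + 8 + 1 = 12, not 15 — violated.
#4 u = 3 is in {6, -1, 5, 3} — OK.
#5 s * u = 8 * 3 = 24 — OK.
#6 s - u = 8 - 3 = 5 — OK.
#7 p = 12 is in {8, 11, 12} — OK.
#8 t + q = 1 + 3 = 4 — OK.
#9 t + q = 1 + 3 = 4; 4 < 5 — OK.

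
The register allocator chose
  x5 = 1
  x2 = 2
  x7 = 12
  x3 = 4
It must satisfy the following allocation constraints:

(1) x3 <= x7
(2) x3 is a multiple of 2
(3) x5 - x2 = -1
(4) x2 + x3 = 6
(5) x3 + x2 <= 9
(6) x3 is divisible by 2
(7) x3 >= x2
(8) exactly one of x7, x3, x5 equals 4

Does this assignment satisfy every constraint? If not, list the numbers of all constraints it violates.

Yes — all constraints hold.

(1) x3 = 4, x7 = 12; 4 ≤ 12 — holds.
(2) 4 / 2 = 2, so 2 divides 4 — holds.
(3) x5 - x2 = 1 - 2 = -1 — holds.
(4) x2 + x3 = 2 + 4 = 6 — holds.
(5) x3 + x2 = 4 + 2 = 6; 6 ≤ 9 — holds.
(6) 4 / 2 = 2, so 2 divides 4 — holds.
(7) x3 = 4, x2 = 2; 4 ≥ 2 — holds.
(8) x7=12, x3=4, x5=1; 1 of them equals 4 — holds.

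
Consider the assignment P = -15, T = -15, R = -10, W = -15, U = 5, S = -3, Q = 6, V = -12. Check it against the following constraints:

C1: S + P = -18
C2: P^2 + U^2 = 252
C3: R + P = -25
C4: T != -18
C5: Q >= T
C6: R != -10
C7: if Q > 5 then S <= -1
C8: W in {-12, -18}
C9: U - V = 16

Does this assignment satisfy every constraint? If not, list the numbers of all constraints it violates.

C1: S + P = -3 + (-15) = -18 — satisfied.
C2: P^2 + U^2 = (-15)^2 + 5^2 = 225 + 25 = 250, not 252 — violated.
C3: R + P = -10 + (-15) = -25 — satisfied.
C4: T = -15, and -15 ≠ -18 — satisfied.
C5: Q = 6, T = -15; 6 ≥ -15 — satisfied.
C6: R = -10, but -10 is required to differ — violated.
C7: Q = 6 > 5, so we need S ≤ -1; S = -3 ≤ -1 — satisfied.
C8: W = -15 is not in {-12, -18} — violated.
C9: U - V = 5 - (-12) = 17, not 16 — violated.

Constraints 2, 6, 8, and 9 are violated.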